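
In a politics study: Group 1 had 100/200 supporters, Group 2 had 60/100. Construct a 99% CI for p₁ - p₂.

p̂₁ = 0.5, p̂₂ = 0.6. Difference = -0.1. CI = (-0.256, 0.056)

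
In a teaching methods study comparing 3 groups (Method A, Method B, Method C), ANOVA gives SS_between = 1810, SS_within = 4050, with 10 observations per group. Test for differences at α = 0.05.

df_between = 2, df_within = 27. F = MS_between/MS_within = 905.0/150.0 = 6.033. F_crit ≈ 3.354. Reject H₀. At least one mean differs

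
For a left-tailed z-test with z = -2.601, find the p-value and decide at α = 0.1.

p = P(Z < -2.601) = Φ(-2.601) ≈ 0.0046. Since p < 0.1, reject H₀ (significant) at α = 0.1.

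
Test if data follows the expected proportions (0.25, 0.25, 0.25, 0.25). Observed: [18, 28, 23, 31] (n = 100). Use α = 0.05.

Expected: [25.0, 25.0, 25.0, 25.0]. χ² = 3.92. df = 3, critical = 7.815. Fail to reject H₀.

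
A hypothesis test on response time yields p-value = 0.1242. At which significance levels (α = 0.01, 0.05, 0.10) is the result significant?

p = 0.1242. Not significant at any of the given levels.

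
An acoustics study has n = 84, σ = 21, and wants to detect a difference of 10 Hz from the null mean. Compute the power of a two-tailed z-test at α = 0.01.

SE = σ/√n = 21/√84 = 2.291. Non-centrality λ = d/SE = 10/2.291 = 4.364. Power ≈ Φ(λ - z_{α/2}) = Φ(4.364 - 2.576) = Φ(1.788) = 0.963.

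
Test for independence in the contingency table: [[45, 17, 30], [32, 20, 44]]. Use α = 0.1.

χ² = 5.004. df = 2, critical = 4.605. Reject H₀. Variables are dependent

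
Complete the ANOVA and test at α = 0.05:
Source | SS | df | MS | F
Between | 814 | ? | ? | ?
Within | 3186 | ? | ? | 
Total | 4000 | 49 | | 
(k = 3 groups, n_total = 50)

df_between = 2, df_within = 47. MS_between = 407.0, MS_within = 67.79. F = 6.004, F_crit ≈ 3.195. Reject H₀.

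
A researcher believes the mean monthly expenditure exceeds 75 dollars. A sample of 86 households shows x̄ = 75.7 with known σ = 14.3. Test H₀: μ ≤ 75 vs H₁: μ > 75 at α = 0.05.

z = 0.454. Critical value: 1.645. Fail to reject H₀.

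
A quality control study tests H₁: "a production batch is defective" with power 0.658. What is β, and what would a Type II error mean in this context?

β = 1 - power = 1 - 0.658 = 0.342. A Type II error is failing to reject H₀ when H₀ is false (false negative) — here, failing to conclude that a production batch is defective when in fact it is true. Consequence: shipping a defective batch — faulty products reach customers.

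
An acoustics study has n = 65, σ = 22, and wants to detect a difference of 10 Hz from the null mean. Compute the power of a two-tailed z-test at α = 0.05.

SE = σ/√n = 22/√65 = 2.729. Non-centrality λ = d/SE = 10/2.729 = 3.665. Power ≈ Φ(λ - z_{α/2}) = Φ(3.665 - 1.96) = Φ(1.705) = 0.956.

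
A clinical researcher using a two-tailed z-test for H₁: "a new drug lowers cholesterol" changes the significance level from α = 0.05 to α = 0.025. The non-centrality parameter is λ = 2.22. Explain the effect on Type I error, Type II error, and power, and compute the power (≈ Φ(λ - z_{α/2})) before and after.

Decreasing α from 0.05 to 0.025:
• Type I error rate decreases (α is the Type I rate by definition).
• Critical value moves from z_{α/2} = 1.96 to 2.241, so power = Φ(λ - z_{α/2}) goes from Φ(2.22 - 1.96) = 0.603 to Φ(2.22 - 2.241) = 0.492.
• Type II error rate β = 1 - power therefore increases (0.397 → 0.508).
Appropriate when false positives are costly — here, approving an ineffective drug — patients take a useless medication and may skip effective alternatives.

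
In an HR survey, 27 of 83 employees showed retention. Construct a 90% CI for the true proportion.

p̂ = 0.325. CI = p̂ ± z*√(p̂(1-p̂)/n) = (0.241, 0.41)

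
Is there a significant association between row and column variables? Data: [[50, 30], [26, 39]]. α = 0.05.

χ² = 7.279. df = 1, critical = 3.841. Reject H₀. Variables are dependent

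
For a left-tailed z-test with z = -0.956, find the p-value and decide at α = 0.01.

p = P(Z < -0.956) = Φ(-0.956) ≈ 0.1695. Since p ≥ 0.01, fail to reject H₀ (not significant) at α = 0.01.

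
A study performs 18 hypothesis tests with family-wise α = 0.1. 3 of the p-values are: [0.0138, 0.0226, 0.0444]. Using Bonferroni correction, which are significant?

Bonferroni α = 0.1/18 = 0.00556. None of the given p-values are significant.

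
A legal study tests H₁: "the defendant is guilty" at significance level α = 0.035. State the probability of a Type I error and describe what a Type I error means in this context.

P(Type I error) = α = 0.035. A Type I error is rejecting H₀ when H₀ is actually true (false positive) — here, concluding that the defendant is guilty when in fact this is not the case. Consequence: convicting an innocent person.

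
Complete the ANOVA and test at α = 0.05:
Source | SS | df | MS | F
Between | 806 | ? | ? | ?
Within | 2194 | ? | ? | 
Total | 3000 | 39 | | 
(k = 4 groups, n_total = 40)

df_between = 3, df_within = 36. MS_between = 268.67, MS_within = 60.94. F = 4.408, F_crit ≈ 2.866. Reject H₀.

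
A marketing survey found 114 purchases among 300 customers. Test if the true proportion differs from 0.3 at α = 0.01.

p̂ = 0.38, p₀ = 0.3. z = (p̂ - p₀)/√(p₀(1-p₀)/n) = 3.024. Critical: ±2.576. Reject H₀.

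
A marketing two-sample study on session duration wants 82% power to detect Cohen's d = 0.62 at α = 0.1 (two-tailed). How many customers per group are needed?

z_{α/2} = 1.645, z_β = Φ⁻¹(0.82) = 0.915. For medium effect (d = 0.62): n per group = 2(z_{α/2} + z_β)²/d² = 2(1.645 + 0.915)²/0.62² = 34.1 → 35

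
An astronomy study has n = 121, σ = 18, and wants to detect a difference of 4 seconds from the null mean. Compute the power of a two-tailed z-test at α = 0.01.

SE = σ/√n = 18/√121 = 1.636. Non-centrality λ = d/SE = 4/1.636 = 2.444. Power ≈ Φ(λ - z_{α/2}) = Φ(2.444 - 2.576) = Φ(-0.132) = 0.448.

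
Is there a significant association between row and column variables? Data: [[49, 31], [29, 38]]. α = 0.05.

χ² = 4.726. df = 1, critical = 3.841. Reject H₀. Variables are dependent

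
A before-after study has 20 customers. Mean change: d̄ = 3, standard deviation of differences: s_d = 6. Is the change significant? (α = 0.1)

t = d̄/(s_d/√n) = 3/(6/√20) = 2.236. df = 19, critical t = ±1.729. Reject H₀.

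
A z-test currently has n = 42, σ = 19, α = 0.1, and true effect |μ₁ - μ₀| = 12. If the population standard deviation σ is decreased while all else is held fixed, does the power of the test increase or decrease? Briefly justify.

Power increases: a smaller σ shrinks the standard error σ/√n, moving the sampling distribution under H₁ further from the critical value.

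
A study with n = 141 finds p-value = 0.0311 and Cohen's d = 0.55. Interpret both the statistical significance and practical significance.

Statistically significant (p = 0.0311 < 0.05). Cohen's d = 0.55 indicates a medium effect size. Both statistical and practical significance should be considered.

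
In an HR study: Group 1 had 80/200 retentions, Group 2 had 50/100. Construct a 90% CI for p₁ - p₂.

p̂₁ = 0.4, p̂₂ = 0.5. Difference = -0.1. CI = (-0.2, 0.0)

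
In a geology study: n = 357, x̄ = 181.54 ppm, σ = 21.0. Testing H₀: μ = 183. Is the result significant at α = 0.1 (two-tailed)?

z = (181.54 - 183)/(21.0/√357) = -1.314. Since |z| ≤ 1.645, not significant at α = 0.1.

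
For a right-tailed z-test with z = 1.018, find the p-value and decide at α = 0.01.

p = P(Z > 1.018) = 1 - Φ(1.018) ≈ 0.1543. Since p ≥ 0.01, fail to reject H₀ (not significant) at α = 0.01.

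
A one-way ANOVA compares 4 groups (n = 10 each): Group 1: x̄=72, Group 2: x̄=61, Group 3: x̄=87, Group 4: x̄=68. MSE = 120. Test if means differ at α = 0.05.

Grand mean = 72.0. SS_between = 3620.0, MS_between = 1206.67. F = 10.056, F_crit ≈ 2.866. Reject H₀.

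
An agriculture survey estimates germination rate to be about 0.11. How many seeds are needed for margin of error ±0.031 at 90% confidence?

n = z²p(1-p)/E² = 1.645²×0.11×0.89/0.031² = 275.7 → n = 276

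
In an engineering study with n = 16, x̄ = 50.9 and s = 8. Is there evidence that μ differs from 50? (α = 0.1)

t = (x̄ - μ₀)/(s/√n) = (50.9 - 50)/(8/√16) = 0.45. df = 15, critical t = ±1.753. Fail to reject H₀.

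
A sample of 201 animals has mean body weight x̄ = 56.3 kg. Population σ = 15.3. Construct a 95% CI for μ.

CI = x̄ ± z*(σ/√n) = 56.3 ± 1.96(15.3/√201) = 56.3 ± 2.12 = (54.18, 58.42)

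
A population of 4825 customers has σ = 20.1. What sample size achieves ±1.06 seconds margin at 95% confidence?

Without FPC: n₀ = (1.96×20.1/1.06)² = 1381.314. With FPC: n = n₀N/(n₀+N-1) = 1074.1 → n = 1075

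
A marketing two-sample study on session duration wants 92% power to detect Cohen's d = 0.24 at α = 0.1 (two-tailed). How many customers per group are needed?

z_{α/2} = 1.645, z_β = Φ⁻¹(0.92) = 1.405. For small effect (d = 0.24): n per group = 2(z_{α/2} + z_β)²/d² = 2(1.645 + 1.405)²/0.24² = 323.003 → 324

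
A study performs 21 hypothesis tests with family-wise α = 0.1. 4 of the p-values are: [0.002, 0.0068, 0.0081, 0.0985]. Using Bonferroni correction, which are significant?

Bonferroni α = 0.1/21 = 0.00476. Significant p-values: [0.002]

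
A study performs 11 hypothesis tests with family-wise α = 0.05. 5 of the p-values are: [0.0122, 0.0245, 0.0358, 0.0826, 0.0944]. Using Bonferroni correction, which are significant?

Bonferroni α = 0.05/11 = 0.00455. None of the given p-values are significant.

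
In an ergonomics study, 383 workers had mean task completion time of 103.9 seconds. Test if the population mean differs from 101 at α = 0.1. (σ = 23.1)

z = (x̄ - μ₀)/(σ/√n) = (103.9 - 101)/(23.1/√383) = 2.457. Critical value: ±1.645. Since |2.457| > 1.645, Reject H₀.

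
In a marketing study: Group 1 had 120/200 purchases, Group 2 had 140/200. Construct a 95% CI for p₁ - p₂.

p̂₁ = 0.6, p̂₂ = 0.7. Difference = -0.1. CI = (-0.193, -0.007)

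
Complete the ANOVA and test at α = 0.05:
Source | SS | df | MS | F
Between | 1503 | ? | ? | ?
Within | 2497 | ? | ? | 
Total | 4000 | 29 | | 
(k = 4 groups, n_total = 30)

df_between = 3, df_within = 26. MS_between = 501.0, MS_within = 96.04. F = 5.217, F_crit ≈ 2.975. Reject H₀.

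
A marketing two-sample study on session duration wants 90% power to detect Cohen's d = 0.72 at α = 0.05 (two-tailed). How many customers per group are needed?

z_{α/2} = 1.96, z_β = Φ⁻¹(0.9) = 1.282. For medium effect (d = 0.72): n per group = 2(z_{α/2} + z_β)²/d² = 2(1.96 + 1.282)²/0.72² = 40.6 → 41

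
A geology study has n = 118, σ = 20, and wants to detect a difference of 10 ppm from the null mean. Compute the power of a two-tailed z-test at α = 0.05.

SE = σ/√n = 20/√118 = 1.841. Non-centrality λ = d/SE = 10/1.841 = 5.431. Power ≈ Φ(λ - z_{α/2}) = Φ(5.431 - 1.96) = Φ(3.471) = 1.0.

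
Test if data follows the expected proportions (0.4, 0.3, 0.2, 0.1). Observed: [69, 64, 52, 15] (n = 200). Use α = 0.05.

Expected: [80.0, 60.0, 40.0, 20.0]. χ² = 6.629. df = 3, critical = 7.815. Fail to reject H₀.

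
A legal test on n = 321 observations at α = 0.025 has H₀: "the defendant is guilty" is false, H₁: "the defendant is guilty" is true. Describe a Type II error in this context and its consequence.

Type II error: failing to reject H₀ when it is false — concluding that the defendant is guilty is not supported when in fact it is. Consequence: acquitting a guilty person.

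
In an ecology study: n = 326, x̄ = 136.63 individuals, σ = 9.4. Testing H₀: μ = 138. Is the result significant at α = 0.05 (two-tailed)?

z = (136.63 - 138)/(9.4/√326) = -2.631. Since |z| > 1.96, significant at α = 0.05.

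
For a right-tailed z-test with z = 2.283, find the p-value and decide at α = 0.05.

p = P(Z > 2.283) = 1 - Φ(2.283) ≈ 0.0112. Since p < 0.05, reject H₀ (significant) at α = 0.05.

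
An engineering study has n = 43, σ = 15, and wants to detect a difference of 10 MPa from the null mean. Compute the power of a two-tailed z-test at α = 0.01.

SE = σ/√n = 15/√43 = 2.287. Non-centrality λ = d/SE = 10/2.287 = 4.372. Power ≈ Φ(λ - z_{α/2}) = Φ(4.372 - 2.576) = Φ(1.796) = 0.964.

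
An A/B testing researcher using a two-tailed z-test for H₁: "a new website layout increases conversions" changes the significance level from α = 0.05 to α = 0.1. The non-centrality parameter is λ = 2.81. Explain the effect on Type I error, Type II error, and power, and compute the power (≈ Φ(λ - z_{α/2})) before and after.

Increasing α from 0.05 to 0.1:
• Type I error rate increases (α is the Type I rate by definition).
• Critical value moves from z_{α/2} = 1.96 to 1.645, so power = Φ(λ - z_{α/2}) goes from Φ(2.81 - 1.96) = 0.802 to Φ(2.81 - 1.645) = 0.878.
• Type II error rate β = 1 - power therefore decreases (0.198 → 0.122).
Appropriate when false negatives are costly — here, discarding a layout that would have improved conversions — lost revenue.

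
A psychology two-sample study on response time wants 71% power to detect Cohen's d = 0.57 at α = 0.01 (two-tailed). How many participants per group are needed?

z_{α/2} = 2.576, z_β = Φ⁻¹(0.71) = 0.553. For medium effect (d = 0.57): n per group = 2(z_{α/2} + z_β)²/d² = 2(2.576 + 0.553)²/0.57² = 60.3 → 61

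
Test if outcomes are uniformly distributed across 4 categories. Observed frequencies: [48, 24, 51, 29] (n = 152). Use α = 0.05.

Expected = 38 each. χ² = Σ(O-E)²/E = 14.368. df = 3, critical value = 7.815. Reject H₀.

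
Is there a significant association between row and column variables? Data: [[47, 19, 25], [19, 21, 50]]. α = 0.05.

χ² = 20.307. df = 2, critical = 5.991. Reject H₀. Variables are dependent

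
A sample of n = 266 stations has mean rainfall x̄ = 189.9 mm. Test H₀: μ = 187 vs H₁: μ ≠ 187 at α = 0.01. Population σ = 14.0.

z = (x̄ - μ₀)/(σ/√n) = (189.9 - 187)/(14.0/√266) = 3.378. Critical value: ±2.576. Since |3.378| > 2.576, Reject H₀.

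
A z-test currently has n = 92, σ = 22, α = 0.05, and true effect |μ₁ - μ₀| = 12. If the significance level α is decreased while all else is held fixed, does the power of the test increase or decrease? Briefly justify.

Power decreases: a smaller α raises the critical value, so less of the H₁ sampling distribution falls in the rejection region.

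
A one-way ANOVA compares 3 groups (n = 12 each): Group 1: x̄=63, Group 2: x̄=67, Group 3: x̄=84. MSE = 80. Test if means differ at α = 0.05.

Grand mean = 71.33. SS_between = 2984.0, MS_between = 1492.0. F = 18.65, F_crit ≈ 3.285. Reject H₀.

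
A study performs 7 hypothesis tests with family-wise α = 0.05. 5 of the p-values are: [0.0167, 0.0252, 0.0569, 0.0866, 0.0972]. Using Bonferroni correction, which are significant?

Bonferroni α = 0.05/7 = 0.00714. None of the given p-values are significant.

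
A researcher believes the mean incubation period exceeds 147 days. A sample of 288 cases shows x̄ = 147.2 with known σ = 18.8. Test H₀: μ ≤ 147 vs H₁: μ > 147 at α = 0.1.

z = 0.181. Critical value: 1.28. Fail to reject H₀.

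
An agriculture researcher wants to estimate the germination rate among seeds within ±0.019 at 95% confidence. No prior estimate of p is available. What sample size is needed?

Conservative approach: use p = 0.5 (maximizes p(1-p) = 0.25). n = z²(0.25)/E² = 1.96²×0.25/0.019² = 2660.4 → n = 2661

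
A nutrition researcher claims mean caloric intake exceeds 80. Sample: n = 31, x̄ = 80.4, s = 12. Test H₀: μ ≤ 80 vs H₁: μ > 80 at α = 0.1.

t = (80.4 - 80)/(12/√31) = 0.186, df = 30. Critical t = 1.31. Fail to reject H₀.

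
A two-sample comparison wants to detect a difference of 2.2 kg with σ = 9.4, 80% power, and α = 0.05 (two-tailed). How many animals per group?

n per group = 2(z_α/2 + z_β)²σ²/d² = 2×(1.96 + 0.84)²×9.4²/2.2² = 286.3 → n = 287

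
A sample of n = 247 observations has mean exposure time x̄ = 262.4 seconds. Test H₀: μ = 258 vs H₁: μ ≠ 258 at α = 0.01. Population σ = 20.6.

z = (x̄ - μ₀)/(σ/√n) = (262.4 - 258)/(20.6/√247) = 3.357. Critical value: ±2.576. Since |3.357| > 2.576, Reject H₀.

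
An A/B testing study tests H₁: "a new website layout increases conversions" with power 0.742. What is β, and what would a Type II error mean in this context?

β = 1 - power = 1 - 0.742 = 0.258. A Type II error is failing to reject H₀ when H₀ is false (false negative) — here, failing to conclude that a new website layout increases conversions when in fact it is true. Consequence: discarding a layout that would have improved conversions — lost revenue.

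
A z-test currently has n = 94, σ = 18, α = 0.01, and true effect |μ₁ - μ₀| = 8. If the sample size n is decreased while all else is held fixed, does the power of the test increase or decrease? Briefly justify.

Power decreases: a smaller n inflates the standard error σ/√n, pulling the sampling distribution under H₁ back toward the critical value.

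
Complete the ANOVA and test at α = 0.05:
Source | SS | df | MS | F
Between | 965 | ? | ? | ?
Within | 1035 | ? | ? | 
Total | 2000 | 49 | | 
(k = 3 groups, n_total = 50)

df_between = 2, df_within = 47. MS_between = 482.5, MS_within = 22.02. F = 21.911, F_crit ≈ 3.195. Reject H₀.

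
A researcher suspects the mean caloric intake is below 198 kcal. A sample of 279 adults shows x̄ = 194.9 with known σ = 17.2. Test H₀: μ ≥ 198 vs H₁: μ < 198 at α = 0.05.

z = -3.01. Critical value: -1.645. Reject H₀.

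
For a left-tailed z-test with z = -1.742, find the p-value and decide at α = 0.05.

p = P(Z < -1.742) = Φ(-1.742) ≈ 0.0408. Since p < 0.05, reject H₀ (significant) at α = 0.05.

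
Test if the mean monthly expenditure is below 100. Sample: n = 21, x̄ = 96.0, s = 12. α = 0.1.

t = (96.0 - 100)/(12/√21) = -1.528, df = 20. Critical t = -1.325. Reject H₀.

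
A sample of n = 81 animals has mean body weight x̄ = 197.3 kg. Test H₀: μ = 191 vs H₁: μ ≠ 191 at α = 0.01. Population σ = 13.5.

z = (x̄ - μ₀)/(σ/√n) = (197.3 - 191)/(13.5/√81) = 4.2. Critical value: ±2.576. Since |4.2| > 2.576, Reject H₀.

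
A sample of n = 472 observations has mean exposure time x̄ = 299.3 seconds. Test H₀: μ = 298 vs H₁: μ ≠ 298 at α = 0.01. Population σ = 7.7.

z = (x̄ - μ₀)/(σ/√n) = (299.3 - 298)/(7.7/√472) = 3.668. Critical value: ±2.576. Since |3.668| > 2.576, Reject H₀.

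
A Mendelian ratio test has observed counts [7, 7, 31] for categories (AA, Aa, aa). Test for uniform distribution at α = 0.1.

Expected = 15 each. χ² = Σ(O-E)²/E = 25.6. df = 2, critical value = 4.605. Reject H₀.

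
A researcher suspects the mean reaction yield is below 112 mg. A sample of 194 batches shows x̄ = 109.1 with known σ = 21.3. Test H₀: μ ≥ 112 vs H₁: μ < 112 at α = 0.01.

z = -1.896. Critical value: -2.33. Fail to reject H₀.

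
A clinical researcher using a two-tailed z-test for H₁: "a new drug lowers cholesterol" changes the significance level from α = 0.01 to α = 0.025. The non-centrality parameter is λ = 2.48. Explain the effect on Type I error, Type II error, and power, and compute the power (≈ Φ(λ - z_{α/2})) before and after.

Increasing α from 0.01 to 0.025:
• Type I error rate increases (α is the Type I rate by definition).
• Critical value moves from z_{α/2} = 2.576 to 2.241, so power = Φ(λ - z_{α/2}) goes from Φ(2.48 - 2.576) = 0.462 to Φ(2.48 - 2.241) = 0.594.
• Type II error rate β = 1 - power therefore decreases (0.538 → 0.406).
Appropriate when false negatives are costly — here, shelving an effective drug — patients miss out on a treatment that would have helped.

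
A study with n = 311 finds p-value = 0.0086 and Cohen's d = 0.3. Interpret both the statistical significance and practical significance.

Statistically significant (p = 0.0086 < 0.05). Cohen's d = 0.3 indicates a small effect size. Both statistical and practical significance should be considered.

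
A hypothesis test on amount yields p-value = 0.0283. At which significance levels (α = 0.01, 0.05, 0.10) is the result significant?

p = 0.0283. Significant at: α = 0.05, 0.1.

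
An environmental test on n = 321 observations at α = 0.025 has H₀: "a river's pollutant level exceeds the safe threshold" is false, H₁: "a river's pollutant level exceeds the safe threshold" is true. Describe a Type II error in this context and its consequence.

Type II error: failing to reject H₀ when it is false — concluding that a river's pollutant level exceeds the safe threshold is not supported when in fact it is. Consequence: allowing unsafe pollution to continue.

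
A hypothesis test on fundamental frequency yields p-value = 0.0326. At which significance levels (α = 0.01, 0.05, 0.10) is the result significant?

p = 0.0326. Significant at: α = 0.05, 0.1.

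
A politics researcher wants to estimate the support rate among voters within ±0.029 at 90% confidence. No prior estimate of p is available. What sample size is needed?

Conservative approach: use p = 0.5 (maximizes p(1-p) = 0.25). n = z²(0.25)/E² = 1.645²×0.25/0.029² = 804.4 → n = 805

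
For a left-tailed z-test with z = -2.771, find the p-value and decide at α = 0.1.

p = P(Z < -2.771) = Φ(-2.771) ≈ 0.0028. Since p < 0.1, reject H₀ (significant) at α = 0.1.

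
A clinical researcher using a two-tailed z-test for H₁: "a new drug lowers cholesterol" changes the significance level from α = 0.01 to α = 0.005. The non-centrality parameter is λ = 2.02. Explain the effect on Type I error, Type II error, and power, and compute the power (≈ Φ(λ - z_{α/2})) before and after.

Decreasing α from 0.01 to 0.005:
• Type I error rate decreases (α is the Type I rate by definition).
• Critical value moves from z_{α/2} = 2.576 to 2.807, so power = Φ(λ - z_{α/2}) goes from Φ(2.02 - 2.576) = 0.289 to Φ(2.02 - 2.807) = 0.216.
• Type II error rate β = 1 - power therefore increases (0.711 → 0.784).
Appropriate when false positives are costly — here, approving an ineffective drug — patients take a useless medication and may skip effective alternatives.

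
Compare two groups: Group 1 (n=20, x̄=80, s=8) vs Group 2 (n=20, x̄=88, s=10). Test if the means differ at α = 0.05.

Pooled sp = 9.06. t = -2.794, df = 38. Critical t = ±2.024. Reject H₀.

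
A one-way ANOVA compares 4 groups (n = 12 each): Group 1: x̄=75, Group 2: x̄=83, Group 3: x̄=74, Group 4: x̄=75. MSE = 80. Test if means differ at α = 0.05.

Grand mean = 76.75. SS_between = 633.0, MS_between = 211.0. F = 2.638, F_crit ≈ 2.816. Fail to reject H₀.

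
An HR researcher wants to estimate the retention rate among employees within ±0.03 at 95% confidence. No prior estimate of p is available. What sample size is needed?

Conservative approach: use p = 0.5 (maximizes p(1-p) = 0.25). n = z²(0.25)/E² = 1.96²×0.25/0.03² = 1067.1 → n = 1068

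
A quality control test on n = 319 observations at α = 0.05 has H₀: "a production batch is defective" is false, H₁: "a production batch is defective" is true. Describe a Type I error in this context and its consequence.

Type I error: rejecting H₀ when it is true — concluding that a production batch is defective when in fact it is not. Consequence: scrapping a good batch — wasted material and cost for no reason.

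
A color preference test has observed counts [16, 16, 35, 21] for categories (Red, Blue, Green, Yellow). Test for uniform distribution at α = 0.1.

Expected = 22 each. χ² = Σ(O-E)²/E = 11.0. df = 3, critical value = 6.251. Reject H₀.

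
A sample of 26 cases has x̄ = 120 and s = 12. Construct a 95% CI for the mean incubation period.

CI = x̄ ± t*(s/√n) = 120 ± 2.06(12/√26) = (115.15, 124.85)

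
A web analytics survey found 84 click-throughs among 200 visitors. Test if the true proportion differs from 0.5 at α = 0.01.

p̂ = 0.42, p₀ = 0.5. z = (p̂ - p₀)/√(p₀(1-p₀)/n) = -2.263. Critical: ±2.576. Fail to reject H₀.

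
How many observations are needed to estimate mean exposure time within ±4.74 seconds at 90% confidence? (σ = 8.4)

n = (z*σ/E)² = (1.645×8.4/4.74)² = 8.5 → n = 9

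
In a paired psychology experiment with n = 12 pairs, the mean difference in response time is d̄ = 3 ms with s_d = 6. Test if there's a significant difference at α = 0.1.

t = d̄/(s_d/√n) = 3/(6/√12) = 1.732. df = 11, critical t = ±1.796. Fail to reject H₀.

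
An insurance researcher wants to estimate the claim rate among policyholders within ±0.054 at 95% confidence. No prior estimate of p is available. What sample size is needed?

Conservative approach: use p = 0.5 (maximizes p(1-p) = 0.25). n = z²(0.25)/E² = 1.96²×0.25/0.054² = 329.4 → n = 330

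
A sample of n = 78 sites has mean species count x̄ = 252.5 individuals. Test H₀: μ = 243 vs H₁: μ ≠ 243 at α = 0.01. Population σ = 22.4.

z = (x̄ - μ₀)/(σ/√n) = (252.5 - 243)/(22.4/√78) = 3.746. Critical value: ±2.576. Since |3.746| > 2.576, Reject H₀.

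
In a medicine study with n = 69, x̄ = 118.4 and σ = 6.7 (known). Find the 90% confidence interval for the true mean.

CI = x̄ ± z*(σ/√n) = 118.4 ± 1.645(6.7/√69) = 118.4 ± 1.33 = (117.07, 119.73)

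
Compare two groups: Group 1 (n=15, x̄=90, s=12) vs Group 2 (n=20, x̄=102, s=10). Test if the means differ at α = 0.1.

Pooled sp = 10.89. t = -3.225, df = 33. Critical t = ±1.692. Reject H₀.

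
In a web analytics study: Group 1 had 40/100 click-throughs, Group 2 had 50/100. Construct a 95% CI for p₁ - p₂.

p̂₁ = 0.4, p̂₂ = 0.5. Difference = -0.1. CI = (-0.237, 0.037)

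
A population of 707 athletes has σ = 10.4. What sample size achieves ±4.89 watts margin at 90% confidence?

Without FPC: n₀ = (1.645×10.4/4.89)² = 12.24. With FPC: n = n₀N/(n₀+N-1) = 12.05 → n = 13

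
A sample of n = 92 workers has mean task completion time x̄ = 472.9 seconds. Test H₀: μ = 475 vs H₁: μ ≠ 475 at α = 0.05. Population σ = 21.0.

z = (x̄ - μ₀)/(σ/√n) = (472.9 - 475)/(21.0/√92) = -0.959. Critical value: ±1.96. Since |-0.959| ≤ 1.96, Fail to reject H₀.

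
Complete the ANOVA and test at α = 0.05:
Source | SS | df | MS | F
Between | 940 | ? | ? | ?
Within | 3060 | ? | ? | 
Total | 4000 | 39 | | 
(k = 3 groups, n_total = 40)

df_between = 2, df_within = 37. MS_between = 470.0, MS_within = 82.7. F = 5.683, F_crit ≈ 3.252. Reject H₀.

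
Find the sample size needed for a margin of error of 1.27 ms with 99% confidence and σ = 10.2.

n = (z*σ/E)² = (2.576×10.2/1.27)² = 428.04 → n = 429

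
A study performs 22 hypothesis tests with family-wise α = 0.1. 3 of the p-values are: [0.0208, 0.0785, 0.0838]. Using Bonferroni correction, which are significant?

Bonferroni α = 0.1/22 = 0.00455. None of the given p-values are significant.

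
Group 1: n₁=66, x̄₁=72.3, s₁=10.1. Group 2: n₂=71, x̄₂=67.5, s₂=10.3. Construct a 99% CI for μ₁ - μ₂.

Difference = 4.8. SE = √(10.1²/66 + 10.3²/71) = 1.744. CI = (0.31, 9.29)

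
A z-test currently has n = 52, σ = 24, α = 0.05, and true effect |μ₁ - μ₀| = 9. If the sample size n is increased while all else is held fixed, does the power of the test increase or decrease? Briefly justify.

Power increases: a larger n shrinks the standard error σ/√n, moving the sampling distribution under H₁ further from the critical value.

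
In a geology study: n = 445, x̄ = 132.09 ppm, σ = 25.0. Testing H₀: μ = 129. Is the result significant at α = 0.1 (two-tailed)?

z = (132.09 - 129)/(25.0/√445) = 2.607. Since |z| > 1.645, significant at α = 0.1.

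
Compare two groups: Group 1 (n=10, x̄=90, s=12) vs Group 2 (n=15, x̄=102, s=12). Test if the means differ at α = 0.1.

Pooled sp = 12.0. t = -2.449, df = 23. Critical t = ±1.714. Reject H₀.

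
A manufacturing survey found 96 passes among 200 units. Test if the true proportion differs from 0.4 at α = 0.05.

p̂ = 0.48, p₀ = 0.4. z = (p̂ - p₀)/√(p₀(1-p₀)/n) = 2.309. Critical: ±1.96. Reject H₀.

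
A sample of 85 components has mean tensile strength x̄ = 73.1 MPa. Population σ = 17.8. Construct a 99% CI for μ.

CI = x̄ ± z*(σ/√n) = 73.1 ± 2.576(17.8/√85) = 73.1 ± 4.97 = (68.13, 78.07)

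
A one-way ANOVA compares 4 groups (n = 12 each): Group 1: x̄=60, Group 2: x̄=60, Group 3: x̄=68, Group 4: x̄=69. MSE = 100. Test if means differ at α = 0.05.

Grand mean = 64.25. SS_between = 873.0, MS_between = 291.0. F = 2.91, F_crit ≈ 2.816. Reject H₀.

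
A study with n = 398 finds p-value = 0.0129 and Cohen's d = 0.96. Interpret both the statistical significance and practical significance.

Statistically significant (p = 0.0129 < 0.05). Cohen's d = 0.96 indicates a large effect size. Both statistical and practical significance should be considered.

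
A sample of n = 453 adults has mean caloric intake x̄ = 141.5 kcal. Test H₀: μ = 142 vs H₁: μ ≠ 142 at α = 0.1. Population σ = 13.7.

z = (x̄ - μ₀)/(σ/√n) = (141.5 - 142)/(13.7/√453) = -0.777. Critical value: ±1.645. Since |-0.777| ≤ 1.645, Fail to reject H₀.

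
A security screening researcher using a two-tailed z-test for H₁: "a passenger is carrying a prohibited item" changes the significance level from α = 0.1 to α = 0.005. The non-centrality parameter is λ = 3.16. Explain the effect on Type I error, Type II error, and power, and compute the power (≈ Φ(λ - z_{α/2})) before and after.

Decreasing α from 0.1 to 0.005:
• Type I error rate decreases (α is the Type I rate by definition).
• Critical value moves from z_{α/2} = 1.645 to 2.807, so power = Φ(λ - z_{α/2}) goes from Φ(3.16 - 1.645) = 0.935 to Φ(3.16 - 2.807) = 0.638.
• Type II error rate β = 1 - power therefore increases (0.065 → 0.362).
Appropriate when false positives are costly — here, detaining an innocent passenger — delay and inconvenience.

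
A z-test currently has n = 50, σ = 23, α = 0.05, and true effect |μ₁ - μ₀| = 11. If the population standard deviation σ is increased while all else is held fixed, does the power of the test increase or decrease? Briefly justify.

Power decreases: a larger σ inflates the standard error σ/√n, pulling the sampling distribution under H₁ back toward the critical value.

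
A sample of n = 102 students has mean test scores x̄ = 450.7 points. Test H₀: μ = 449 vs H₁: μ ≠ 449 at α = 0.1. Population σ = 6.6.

z = (x̄ - μ₀)/(σ/√n) = (450.7 - 449)/(6.6/√102) = 2.601. Critical value: ±1.645. Since |2.601| > 1.645, Reject H₀.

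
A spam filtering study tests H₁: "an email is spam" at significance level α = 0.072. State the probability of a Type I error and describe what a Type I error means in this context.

P(Type I error) = α = 0.072. A Type I error is rejecting H₀ when H₀ is actually true (false positive) — here, concluding that an email is spam when in fact this is not the case. Consequence: a legitimate email is sent to the spam folder and the user misses it.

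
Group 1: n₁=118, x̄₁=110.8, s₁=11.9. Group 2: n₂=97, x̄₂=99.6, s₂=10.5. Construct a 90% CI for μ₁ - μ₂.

Difference = 11.2. SE = √(11.9²/118 + 10.5²/97) = 1.529. CI = (8.69, 13.71)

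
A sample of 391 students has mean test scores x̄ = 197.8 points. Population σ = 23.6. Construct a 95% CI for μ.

CI = x̄ ± z*(σ/√n) = 197.8 ± 1.96(23.6/√391) = 197.8 ± 2.34 = (195.46, 200.14)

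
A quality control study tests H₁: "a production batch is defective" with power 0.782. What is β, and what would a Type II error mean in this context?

β = 1 - power = 1 - 0.782 = 0.218. A Type II error is failing to reject H₀ when H₀ is false (false negative) — here, failing to conclude that a production batch is defective when in fact it is true. Consequence: shipping a defective batch — faulty products reach customers.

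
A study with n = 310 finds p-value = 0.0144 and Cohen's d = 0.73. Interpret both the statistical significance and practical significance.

Statistically significant (p = 0.0144 < 0.05). Cohen's d = 0.73 indicates a medium effect size. Both statistical and practical significance should be considered.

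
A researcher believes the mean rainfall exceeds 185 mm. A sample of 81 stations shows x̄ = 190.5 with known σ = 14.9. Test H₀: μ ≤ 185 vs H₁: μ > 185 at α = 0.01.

z = 3.322. Critical value: 2.33. Reject H₀.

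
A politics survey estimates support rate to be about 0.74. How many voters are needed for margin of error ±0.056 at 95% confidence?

n = z²p(1-p)/E² = 1.96²×0.74×0.26/0.056² = 235.7 → n = 236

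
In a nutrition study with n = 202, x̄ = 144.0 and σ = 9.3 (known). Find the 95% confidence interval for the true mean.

CI = x̄ ± z*(σ/√n) = 144.0 ± 1.96(9.3/√202) = 144.0 ± 1.28 = (142.72, 145.28)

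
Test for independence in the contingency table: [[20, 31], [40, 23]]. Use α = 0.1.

χ² = 6.663. df = 1, critical = 2.706. Reject H₀. Variables are dependent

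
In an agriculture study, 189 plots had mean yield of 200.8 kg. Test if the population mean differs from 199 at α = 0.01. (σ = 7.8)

z = (x̄ - μ₀)/(σ/√n) = (200.8 - 199)/(7.8/√189) = 3.173. Critical value: ±2.576. Since |3.173| > 2.576, Reject H₀.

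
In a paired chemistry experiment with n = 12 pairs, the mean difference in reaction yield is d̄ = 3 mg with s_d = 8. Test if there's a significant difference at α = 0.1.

t = d̄/(s_d/√n) = 3/(8/√12) = 1.299. df = 11, critical t = ±1.796. Fail to reject H₀.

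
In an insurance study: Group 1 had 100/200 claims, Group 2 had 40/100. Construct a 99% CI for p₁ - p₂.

p̂₁ = 0.5, p̂₂ = 0.4. Difference = 0.1. CI = (-0.056, 0.256)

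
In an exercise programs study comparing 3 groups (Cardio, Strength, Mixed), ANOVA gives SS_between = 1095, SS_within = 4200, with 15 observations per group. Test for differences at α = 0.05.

df_between = 2, df_within = 42. F = MS_between/MS_within = 547.5/100.0 = 5.475. F_crit ≈ 3.22. Reject H₀. At least one mean differs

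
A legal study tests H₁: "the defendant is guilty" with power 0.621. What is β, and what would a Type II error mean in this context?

β = 1 - power = 1 - 0.621 = 0.379. A Type II error is failing to reject H₀ when H₀ is false (false negative) — here, failing to conclude that the defendant is guilty when in fact it is true. Consequence: acquitting a guilty person.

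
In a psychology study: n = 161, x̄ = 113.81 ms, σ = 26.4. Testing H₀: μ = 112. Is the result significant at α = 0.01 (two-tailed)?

z = (113.81 - 112)/(26.4/√161) = 0.87. Since |z| ≤ 2.576, not significant at α = 0.01.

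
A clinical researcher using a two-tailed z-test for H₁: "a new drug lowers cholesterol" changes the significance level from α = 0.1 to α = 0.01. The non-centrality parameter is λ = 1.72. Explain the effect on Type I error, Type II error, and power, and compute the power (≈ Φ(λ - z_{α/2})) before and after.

Decreasing α from 0.1 to 0.01:
• Type I error rate decreases (α is the Type I rate by definition).
• Critical value moves from z_{α/2} = 1.645 to 2.576, so power = Φ(λ - z_{α/2}) goes from Φ(1.72 - 1.645) = 0.53 to Φ(1.72 - 2.576) = 0.196.
• Type II error rate β = 1 - power therefore increases (0.47 → 0.804).
Appropriate when false positives are costly — here, approving an ineffective drug — patients take a useless medication and may skip effective alternatives.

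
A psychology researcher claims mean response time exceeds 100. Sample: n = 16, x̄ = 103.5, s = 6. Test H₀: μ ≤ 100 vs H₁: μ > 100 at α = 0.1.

t = (103.5 - 100)/(6/√16) = 2.333, df = 15. Critical t = 1.341. Reject H₀.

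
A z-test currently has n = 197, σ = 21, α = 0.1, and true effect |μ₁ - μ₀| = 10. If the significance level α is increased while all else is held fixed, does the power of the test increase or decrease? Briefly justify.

Power increases: a larger α lowers the critical value, so more of the H₁ sampling distribution falls in the rejection region.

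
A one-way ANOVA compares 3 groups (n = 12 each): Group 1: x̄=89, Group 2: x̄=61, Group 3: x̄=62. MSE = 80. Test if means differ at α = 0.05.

Grand mean = 70.67. SS_between = 6056.0, MS_between = 3028.0. F = 37.85, F_crit ≈ 3.285. Reject H₀.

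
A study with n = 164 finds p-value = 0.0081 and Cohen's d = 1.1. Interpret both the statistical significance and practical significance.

Statistically significant (p = 0.0081 < 0.05). Cohen's d = 1.1 indicates a large effect size. Both statistical and practical significance should be considered.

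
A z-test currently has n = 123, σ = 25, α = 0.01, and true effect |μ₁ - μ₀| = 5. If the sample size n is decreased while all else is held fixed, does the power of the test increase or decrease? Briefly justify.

Power decreases: a smaller n inflates the standard error σ/√n, pulling the sampling distribution under H₁ back toward the critical value.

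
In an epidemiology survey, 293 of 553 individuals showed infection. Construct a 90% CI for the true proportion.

p̂ = 0.53. CI = p̂ ± z*√(p̂(1-p̂)/n) = (0.495, 0.565)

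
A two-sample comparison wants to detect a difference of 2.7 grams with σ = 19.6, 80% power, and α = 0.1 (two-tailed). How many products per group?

n per group = 2(z_α/2 + z_β)²σ²/d² = 2×(1.645 + 0.84)²×19.6²/2.7² = 650.8 → n = 651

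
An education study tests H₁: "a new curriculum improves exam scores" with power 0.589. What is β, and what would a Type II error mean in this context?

β = 1 - power = 1 - 0.589 = 0.411. A Type II error is failing to reject H₀ when H₀ is false (false negative) — here, failing to conclude that a new curriculum improves exam scores when in fact it is true. Consequence: keeping the old curriculum when the new one would have helped students.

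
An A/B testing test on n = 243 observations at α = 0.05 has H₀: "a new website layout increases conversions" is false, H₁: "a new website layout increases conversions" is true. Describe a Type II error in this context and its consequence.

Type II error: failing to reject H₀ when it is false — concluding that a new website layout increases conversions is not supported when in fact it is. Consequence: discarding a layout that would have improved conversions — lost revenue.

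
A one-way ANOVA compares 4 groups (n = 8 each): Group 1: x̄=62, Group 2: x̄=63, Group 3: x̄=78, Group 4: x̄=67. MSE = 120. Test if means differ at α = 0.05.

Grand mean = 67.5. SS_between = 1288.0, MS_between = 429.33. F = 3.578, F_crit ≈ 2.947. Reject H₀.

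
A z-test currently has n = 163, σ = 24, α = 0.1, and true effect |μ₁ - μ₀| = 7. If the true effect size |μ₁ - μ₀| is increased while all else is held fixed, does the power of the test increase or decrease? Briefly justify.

Power increases: a larger true effect increases the non-centrality λ = |μ₁ - μ₀|/(σ/√n).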